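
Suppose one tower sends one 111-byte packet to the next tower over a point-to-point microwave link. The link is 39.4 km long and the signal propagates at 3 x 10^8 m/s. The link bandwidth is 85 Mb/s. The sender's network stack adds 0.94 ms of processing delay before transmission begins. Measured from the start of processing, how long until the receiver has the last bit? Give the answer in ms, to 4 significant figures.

L = 111 × 8 = 888 bits.
Transmission delay = L/R = 888 / 85000000 = 0.0104471 ms.
Propagation delay = d/s = 39400 m / 300000000 m/s = 0.131333 ms.
Plus processing delay 0.94 ms = 0.94 ms.
Total = 1.082 ms.

1.082 ms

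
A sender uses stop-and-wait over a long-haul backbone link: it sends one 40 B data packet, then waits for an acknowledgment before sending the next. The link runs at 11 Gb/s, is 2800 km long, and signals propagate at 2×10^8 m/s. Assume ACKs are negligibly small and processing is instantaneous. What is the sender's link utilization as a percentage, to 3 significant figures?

t_tx = L/R = 320/11000000000 = 2.90909e-08 s.
t_prop = 2800000/200000000 = 0.014 s; RTT = 0.028 s.
Cycle = t_tx + RTT = 0.028 s.
Utilization = t_tx / cycle = 2.90909e-08/0.028 = 0.000104 %.

0.000104 %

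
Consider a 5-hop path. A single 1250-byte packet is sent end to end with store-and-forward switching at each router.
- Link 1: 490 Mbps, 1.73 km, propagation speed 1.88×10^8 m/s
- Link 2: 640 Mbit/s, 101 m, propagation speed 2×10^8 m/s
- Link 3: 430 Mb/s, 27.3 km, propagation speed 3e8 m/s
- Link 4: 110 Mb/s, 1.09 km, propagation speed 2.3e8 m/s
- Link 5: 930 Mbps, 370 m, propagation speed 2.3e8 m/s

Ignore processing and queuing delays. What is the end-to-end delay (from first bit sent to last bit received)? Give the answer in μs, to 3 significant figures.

L = 1250 × 8 = 10000 bits.
Transmission delays (L/R per hop): 20.4082, 15.625, 23.2558, 90.9091, 10.7527 μs; sum = 160.951 μs.
Propagation delays (d/s per hop): 9.20213, 0.505, 91, 4.73913, 1.6087 μs; sum = 107.055 μs.
End-to-end = 268 μs.

268 μs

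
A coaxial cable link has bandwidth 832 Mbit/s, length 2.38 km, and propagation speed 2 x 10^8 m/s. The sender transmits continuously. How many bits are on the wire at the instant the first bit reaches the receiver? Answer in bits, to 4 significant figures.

9901 bits

Propagation delay = 2380 / 200000000 = 1.19e-05 s.
BDP = R × t_prop = 832000000 × 1.19e-05 = 9900.8 bits.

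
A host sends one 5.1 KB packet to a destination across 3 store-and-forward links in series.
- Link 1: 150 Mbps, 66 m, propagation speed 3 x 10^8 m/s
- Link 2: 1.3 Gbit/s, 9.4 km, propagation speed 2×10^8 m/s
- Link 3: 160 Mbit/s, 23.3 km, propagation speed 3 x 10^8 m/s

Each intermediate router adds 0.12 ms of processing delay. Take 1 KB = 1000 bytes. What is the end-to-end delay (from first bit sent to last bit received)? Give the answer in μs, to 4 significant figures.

923.3 μs

L = 40800 bits.
Transmission delays (L/R per hop): 272, 31.3846, 255 μs; sum = 558.385 μs.
Propagation delays (d/s per hop): 0.22, 47, 77.6667 μs; sum = 124.887 μs.
Processing at 2 router(s): 2 × 0.12 ms = 240 μs.
End-to-end = 923.3 μs.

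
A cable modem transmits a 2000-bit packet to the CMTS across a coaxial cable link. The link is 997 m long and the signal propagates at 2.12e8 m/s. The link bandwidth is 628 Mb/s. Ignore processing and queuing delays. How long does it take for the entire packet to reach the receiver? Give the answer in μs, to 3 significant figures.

7.89 μs

Transmission delay = L/R = 2000 / 628000000 = 3.18471 μs.
Propagation delay = d/s = 997 m / 212000000 m/s = 4.70283 μs.
Total = 7.89 μs.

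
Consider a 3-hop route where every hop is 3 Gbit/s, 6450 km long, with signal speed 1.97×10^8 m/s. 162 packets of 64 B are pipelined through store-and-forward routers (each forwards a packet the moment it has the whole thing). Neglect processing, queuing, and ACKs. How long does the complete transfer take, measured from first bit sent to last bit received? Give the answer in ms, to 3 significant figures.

Per-hop transmission t_tx = L/R = 512/3000000000 = 0.000170667 ms.
Per-hop propagation t_prop = 6450000/197000000 = 32.7411 ms.
Pipeline fill: first packet needs 3·t_tx to clear all hops; remaining 161 packets each add one t_tx.
Total = (3+162-1)·t_tx + 3·t_prop = 164·0.000170667 + 3·32.7411 = 98.3 ms.

98.3 ms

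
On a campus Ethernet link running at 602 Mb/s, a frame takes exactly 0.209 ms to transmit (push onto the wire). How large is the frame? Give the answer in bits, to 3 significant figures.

126000 bits

L = R × t_tx = 602000000 b/s × 0.000209 s = 125818 bits.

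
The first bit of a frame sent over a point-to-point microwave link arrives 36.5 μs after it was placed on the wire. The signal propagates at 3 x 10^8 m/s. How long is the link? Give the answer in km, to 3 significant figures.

11.0 km

d = s × t_prop = 300000000 × 3.65e-05 = 11.0 km.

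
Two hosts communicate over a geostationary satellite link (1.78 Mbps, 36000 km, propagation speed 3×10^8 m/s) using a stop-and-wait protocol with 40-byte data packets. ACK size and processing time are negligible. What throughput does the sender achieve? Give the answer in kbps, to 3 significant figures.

t_tx = L/R = 320/1780000 = 0.000179775 s.
t_prop = 36000000/300000000 = 0.12 s; RTT = 0.24 s.
Cycle = t_tx + RTT = 0.24018 s.
Throughput = L / cycle = 320 / 0.24018 = 1.33 kbps.

1.33 kbps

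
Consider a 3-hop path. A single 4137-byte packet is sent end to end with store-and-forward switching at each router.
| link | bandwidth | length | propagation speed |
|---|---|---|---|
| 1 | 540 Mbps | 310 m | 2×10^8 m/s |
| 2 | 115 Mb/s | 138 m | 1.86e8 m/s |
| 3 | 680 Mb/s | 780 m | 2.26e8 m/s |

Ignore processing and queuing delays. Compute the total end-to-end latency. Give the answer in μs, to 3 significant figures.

403 μs

L = 4137 × 8 = 33096 bits.
Transmission delays (L/R per hop): 61.2889, 287.791, 48.6706 μs; sum = 397.751 μs.
Propagation delays (d/s per hop): 1.55, 0.741935, 3.45133 μs; sum = 5.74326 μs.
End-to-end = 403 μs.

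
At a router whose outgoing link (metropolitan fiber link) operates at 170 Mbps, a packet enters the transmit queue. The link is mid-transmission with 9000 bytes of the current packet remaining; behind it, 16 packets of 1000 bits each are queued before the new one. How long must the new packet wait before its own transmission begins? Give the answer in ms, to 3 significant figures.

0.518 ms

Each queued packet: L/R = 1000/170000000 = 0.00588235 ms.
16 queued → 0.0941176 ms.
Plus remaining 72000 bits of current packet: 0.423529 ms.
Queuing delay = 0.518 ms.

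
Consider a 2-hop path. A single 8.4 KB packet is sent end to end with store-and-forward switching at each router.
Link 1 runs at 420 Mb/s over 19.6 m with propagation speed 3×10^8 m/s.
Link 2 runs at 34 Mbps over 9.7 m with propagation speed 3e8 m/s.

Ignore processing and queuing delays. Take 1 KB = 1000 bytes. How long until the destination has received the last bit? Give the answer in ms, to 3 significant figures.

2.14 ms

L = 67200 bits.
Transmission delays (L/R per hop): 0.16, 1.97647 ms; sum = 2.13647 ms.
Propagation delays (d/s per hop): 6.53333e-05, 3.23333e-05 ms; sum = 9.76667e-05 ms.
End-to-end = 2.14 ms.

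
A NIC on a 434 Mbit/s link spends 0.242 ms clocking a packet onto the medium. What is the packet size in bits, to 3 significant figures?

105000 bits

L = R × t_tx = 434000000 b/s × 0.000242 s = 105028 bits.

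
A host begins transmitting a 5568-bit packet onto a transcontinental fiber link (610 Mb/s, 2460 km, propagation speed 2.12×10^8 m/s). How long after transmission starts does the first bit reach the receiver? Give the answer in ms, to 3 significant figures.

First bit experiences only propagation delay: d/s = 2460000/212000000 = 11.6 ms.

11.6 ms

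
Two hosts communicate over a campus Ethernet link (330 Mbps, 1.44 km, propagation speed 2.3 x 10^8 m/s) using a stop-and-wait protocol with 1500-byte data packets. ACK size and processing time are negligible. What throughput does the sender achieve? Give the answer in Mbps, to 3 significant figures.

245 Mbps

t_tx = L/R = 12000/330000000 = 3.63636e-05 s.
t_prop = 1440/2.3e+08 = 6.26087e-06 s; RTT = 1.25217e-05 s.
Cycle = t_tx + RTT = 4.88854e-05 s.
Throughput = L / cycle = 12000 / 4.88854e-05 = 245 Mbps.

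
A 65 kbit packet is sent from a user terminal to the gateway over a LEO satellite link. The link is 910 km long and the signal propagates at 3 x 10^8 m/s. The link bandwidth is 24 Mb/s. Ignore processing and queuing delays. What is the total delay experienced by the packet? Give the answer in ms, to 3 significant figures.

L = 65000 bits.
Transmission delay = L/R = 65000 / 24000000 = 2.70833 ms.
Propagation delay = d/s = 910000 m / 300000000 m/s = 3.03333 ms.
Total = 5.74 ms.

5.74 ms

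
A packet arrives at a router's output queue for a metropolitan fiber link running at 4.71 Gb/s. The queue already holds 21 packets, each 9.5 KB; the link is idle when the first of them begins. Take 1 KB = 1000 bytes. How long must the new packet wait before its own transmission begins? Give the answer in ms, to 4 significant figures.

0.3389 ms

Each queued packet: L/R = 76000/4710000000 = 0.0161359 ms.
21 queued → 0.338854 ms.
Queuing delay = 0.3389 ms.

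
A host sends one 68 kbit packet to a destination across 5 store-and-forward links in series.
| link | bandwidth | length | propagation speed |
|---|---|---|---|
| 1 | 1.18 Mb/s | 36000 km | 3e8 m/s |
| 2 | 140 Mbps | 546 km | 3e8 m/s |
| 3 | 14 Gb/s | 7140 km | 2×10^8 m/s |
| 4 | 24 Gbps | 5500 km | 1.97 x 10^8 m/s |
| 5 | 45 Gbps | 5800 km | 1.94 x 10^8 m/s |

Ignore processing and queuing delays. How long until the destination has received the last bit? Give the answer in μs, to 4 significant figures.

L = 68000 bits.
Transmission delays (L/R per hop): 57627.1, 485.714, 4.85714, 2.83333, 1.51111 μs; sum = 58122 μs.
Propagation delays (d/s per hop): 120000, 1820, 35700, 27918.8, 29896.9 μs; sum = 215336 μs.
End-to-end = 273500 μs.

273500 μs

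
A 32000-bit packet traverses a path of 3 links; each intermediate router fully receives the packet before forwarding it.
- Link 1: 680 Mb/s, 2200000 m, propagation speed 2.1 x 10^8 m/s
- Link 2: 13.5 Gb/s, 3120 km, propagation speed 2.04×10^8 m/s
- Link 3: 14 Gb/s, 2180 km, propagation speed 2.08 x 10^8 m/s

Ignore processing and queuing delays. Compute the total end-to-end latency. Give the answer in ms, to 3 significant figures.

36.3 ms

Transmission delays (L/R per hop): 0.0470588, 0.00237037, 0.00228571 ms; sum = 0.0517149 ms.
Propagation delays (d/s per hop): 10.4762, 15.2941, 10.4808 ms; sum = 36.2511 ms.
End-to-end = 36.3 ms.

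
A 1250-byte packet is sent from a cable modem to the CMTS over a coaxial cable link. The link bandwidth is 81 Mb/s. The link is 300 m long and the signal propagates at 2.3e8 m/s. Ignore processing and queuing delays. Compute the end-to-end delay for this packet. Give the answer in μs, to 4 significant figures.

L = 1250 × 8 = 10000 bits.
Transmission delay = L/R = 10000 / 81000000 = 123.457 μs.
Propagation delay = d/s = 300 m / 2.3e+08 m/s = 1.30435 μs.
Total = 124.8 μs.

124.8 μs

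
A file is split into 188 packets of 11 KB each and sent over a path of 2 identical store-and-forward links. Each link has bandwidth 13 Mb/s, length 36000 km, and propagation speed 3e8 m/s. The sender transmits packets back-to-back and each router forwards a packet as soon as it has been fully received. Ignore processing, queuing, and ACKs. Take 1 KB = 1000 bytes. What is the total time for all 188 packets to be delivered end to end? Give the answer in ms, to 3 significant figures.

1520 ms

Per-hop transmission t_tx = L/R = 88000/13000000 = 6.76923 ms.
Per-hop propagation t_prop = 36000000/300000000 = 120 ms.
Pipeline fill: first packet needs 2·t_tx to clear all hops; remaining 187 packets each add one t_tx.
Total = (2+188-1)·t_tx + 2·t_prop = 189·6.76923 + 2·120 = 1520 ms.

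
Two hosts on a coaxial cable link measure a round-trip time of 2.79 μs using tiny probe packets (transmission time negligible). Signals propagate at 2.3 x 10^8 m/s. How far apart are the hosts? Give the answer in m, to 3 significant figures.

One-way propagation = RTT/2 = 1.395 μs.
d = s × t = 2.3e+08 × 1.395e-06 = 321 m.

321 m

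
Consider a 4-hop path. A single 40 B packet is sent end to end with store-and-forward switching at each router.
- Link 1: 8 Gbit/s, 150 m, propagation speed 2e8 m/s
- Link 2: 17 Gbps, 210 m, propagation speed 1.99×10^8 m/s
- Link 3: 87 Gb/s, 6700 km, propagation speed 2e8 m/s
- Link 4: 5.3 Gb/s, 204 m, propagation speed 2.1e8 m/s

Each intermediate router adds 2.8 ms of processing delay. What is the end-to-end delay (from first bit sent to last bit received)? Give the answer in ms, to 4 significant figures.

L = 40 × 8 = 320 bits.
Transmission delays (L/R per hop): 4e-05, 1.88235e-05, 3.67816e-06, 6.03774e-05 ms; sum = 0.000122879 ms.
Propagation delays (d/s per hop): 0.00075, 0.00105528, 33.5, 0.000971429 ms; sum = 33.5028 ms.
Processing at 3 router(s): 3 × 2.8 ms = 8.4 ms.
End-to-end = 41.90 ms.

41.90 ms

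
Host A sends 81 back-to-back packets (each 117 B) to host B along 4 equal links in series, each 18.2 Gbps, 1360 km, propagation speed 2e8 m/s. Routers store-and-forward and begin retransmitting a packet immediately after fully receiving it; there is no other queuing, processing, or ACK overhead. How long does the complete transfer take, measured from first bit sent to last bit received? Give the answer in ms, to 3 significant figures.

27.2 ms

Per-hop transmission t_tx = L/R = 936/18200000000 = 5.14286e-05 ms.
Per-hop propagation t_prop = 1360000/200000000 = 6.8 ms.
Pipeline fill: first packet needs 4·t_tx to clear all hops; remaining 80 packets each add one t_tx.
Total = (4+81-1)·t_tx + 4·t_prop = 84·5.14286e-05 + 4·6.8 = 27.2 ms.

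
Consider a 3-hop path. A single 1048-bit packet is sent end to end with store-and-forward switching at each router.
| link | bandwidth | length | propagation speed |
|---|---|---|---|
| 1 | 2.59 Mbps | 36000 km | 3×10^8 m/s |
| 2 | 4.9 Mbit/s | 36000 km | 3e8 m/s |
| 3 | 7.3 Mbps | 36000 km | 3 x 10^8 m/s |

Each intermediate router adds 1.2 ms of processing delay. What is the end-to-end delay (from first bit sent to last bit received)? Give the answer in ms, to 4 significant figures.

363.2 ms

Transmission delays (L/R per hop): 0.404633, 0.213878, 0.143562 ms; sum = 0.762072 ms.
Propagation delays (d/s per hop): 120, 120, 120 ms; sum = 360 ms.
Processing at 2 router(s): 2 × 1.2 ms = 2.4 ms.
End-to-end = 363.2 ms.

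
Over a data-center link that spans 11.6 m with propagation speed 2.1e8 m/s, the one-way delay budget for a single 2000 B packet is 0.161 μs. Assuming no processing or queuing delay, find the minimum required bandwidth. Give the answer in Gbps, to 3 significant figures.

L = 16000 bits.
Propagation delay = 11.6 / 210000000 = 0.0552381 μs.
Transmission budget = 0.161 − 0.0552381 = 0.105762 μs.
R ≥ L / t_tx = 16000 bits / 1.05762e-07 s = 151 Gbps.

151 Gbps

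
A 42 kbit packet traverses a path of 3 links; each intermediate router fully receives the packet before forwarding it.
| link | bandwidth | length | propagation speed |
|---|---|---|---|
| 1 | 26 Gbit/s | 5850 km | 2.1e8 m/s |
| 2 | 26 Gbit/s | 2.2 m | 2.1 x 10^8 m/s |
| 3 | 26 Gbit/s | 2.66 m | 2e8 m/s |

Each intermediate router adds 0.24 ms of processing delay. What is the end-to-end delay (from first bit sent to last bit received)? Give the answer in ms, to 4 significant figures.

28.34 ms

L = 42000 bits.
Transmission delay per hop = L/R = 42000/26000000000 = 0.00161538 ms; 3 hops → 0.00484615 ms.
Propagation delays (d/s per hop): 27.8571, 1.04762e-05, 1.33e-05 ms; sum = 27.8572 ms.
Processing at 2 router(s): 2 × 0.24 ms = 0.48 ms.
End-to-end = 28.34 ms.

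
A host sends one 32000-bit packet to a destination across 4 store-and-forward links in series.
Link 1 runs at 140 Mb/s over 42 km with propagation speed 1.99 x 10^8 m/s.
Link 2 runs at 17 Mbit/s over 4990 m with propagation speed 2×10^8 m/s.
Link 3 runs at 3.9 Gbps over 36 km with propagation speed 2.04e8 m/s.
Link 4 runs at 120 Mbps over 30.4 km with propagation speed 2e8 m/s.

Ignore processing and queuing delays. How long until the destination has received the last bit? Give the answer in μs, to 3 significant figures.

2950 μs

Transmission delays (L/R per hop): 228.571, 1882.35, 8.20513, 266.667 μs; sum = 2385.8 μs.
Propagation delays (d/s per hop): 211.055, 24.95, 176.471, 152 μs; sum = 564.476 μs.
End-to-end = 2950 μs.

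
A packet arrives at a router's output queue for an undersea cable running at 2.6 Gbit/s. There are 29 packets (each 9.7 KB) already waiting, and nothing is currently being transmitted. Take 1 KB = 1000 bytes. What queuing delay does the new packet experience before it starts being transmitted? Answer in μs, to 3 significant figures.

866 μs

Each queued packet: L/R = 77600/2600000000 = 29.8462 μs.
29 queued → 865.538 μs.
Queuing delay = 866 μs.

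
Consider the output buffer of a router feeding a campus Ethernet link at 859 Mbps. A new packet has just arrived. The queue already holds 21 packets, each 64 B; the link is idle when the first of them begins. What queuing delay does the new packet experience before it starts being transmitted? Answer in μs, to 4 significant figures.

Each queued packet: L/R = 512/859000000 = 0.596042 μs.
21 queued → 12.5169 μs.
Queuing delay = 12.52 μs.

12.52 μs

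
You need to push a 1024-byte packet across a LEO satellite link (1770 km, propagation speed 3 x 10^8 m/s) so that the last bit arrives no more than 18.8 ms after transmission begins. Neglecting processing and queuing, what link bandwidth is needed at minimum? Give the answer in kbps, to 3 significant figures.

L = 8192 bits.
Propagation delay = 1770000 / 300000000 = 5.9 ms.
Transmission budget = 18.8 − 5.9 = 12.9 ms.
R ≥ L / t_tx = 8192 bits / 0.0129 s = 635 kbps.

635 kbps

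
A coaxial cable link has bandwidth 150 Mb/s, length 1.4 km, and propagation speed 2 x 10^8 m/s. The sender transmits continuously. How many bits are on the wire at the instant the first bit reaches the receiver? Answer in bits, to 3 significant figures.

1050 bits

Propagation delay = 1400 / 200000000 = 7e-06 s.
BDP = R × t_prop = 150000000 × 7e-06 = 1050 bits.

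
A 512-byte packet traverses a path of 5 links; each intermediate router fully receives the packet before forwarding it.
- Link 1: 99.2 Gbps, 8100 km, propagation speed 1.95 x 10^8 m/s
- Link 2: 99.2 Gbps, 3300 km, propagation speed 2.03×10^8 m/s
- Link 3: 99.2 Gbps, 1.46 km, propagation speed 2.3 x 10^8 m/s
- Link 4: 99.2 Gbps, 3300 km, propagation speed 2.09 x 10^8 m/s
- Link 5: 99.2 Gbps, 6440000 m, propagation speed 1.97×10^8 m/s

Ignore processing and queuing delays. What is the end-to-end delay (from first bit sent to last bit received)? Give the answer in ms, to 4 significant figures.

L = 512 × 8 = 4096 bits.
Transmission delay per hop = L/R = 4096/99200000000 = 4.12903e-05 ms; 5 hops → 0.000206452 ms.
Propagation delays (d/s per hop): 41.5385, 16.2562, 0.00634783, 15.7895, 32.6904 ms; sum = 106.281 ms.
End-to-end = 106.3 ms.

106.3 ms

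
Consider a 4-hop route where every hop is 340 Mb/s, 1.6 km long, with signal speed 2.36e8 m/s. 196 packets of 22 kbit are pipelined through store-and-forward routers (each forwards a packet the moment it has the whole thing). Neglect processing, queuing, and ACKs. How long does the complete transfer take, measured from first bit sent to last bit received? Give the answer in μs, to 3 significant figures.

Per-hop transmission t_tx = L/R = 22000/340000000 = 64.7059 μs.
Per-hop propagation t_prop = 1600/236000000 = 6.77966 μs.
Pipeline fill: first packet needs 4·t_tx to clear all hops; remaining 195 packets each add one t_tx.
Total = (4+196-1)·t_tx + 4·t_prop = 199·64.7059 + 4·6.77966 = 12900 μs.

12900 μs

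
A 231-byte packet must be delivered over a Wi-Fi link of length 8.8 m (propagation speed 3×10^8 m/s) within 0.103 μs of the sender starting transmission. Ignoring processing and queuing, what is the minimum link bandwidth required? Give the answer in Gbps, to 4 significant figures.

25.09 Gbps

L = 1848 bits.
Propagation delay = 8.8 / 300000000 = 0.0293333 μs.
Transmission budget = 0.103 − 0.0293333 = 0.0736667 μs.
R ≥ L / t_tx = 1848 bits / 7.36667e-08 s = 25.09 Gbps.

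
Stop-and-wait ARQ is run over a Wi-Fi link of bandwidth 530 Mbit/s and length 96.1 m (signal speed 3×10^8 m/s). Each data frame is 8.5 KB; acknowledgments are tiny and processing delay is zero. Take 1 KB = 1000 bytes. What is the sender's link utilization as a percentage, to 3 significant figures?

t_tx = L/R = 68000/530000000 = 0.000128302 s.
t_prop = 96.1/300000000 = 3.20333e-07 s; RTT = 6.40667e-07 s.
Cycle = t_tx + RTT = 0.000128943 s.
Utilization = t_tx / cycle = 0.000128302/0.000128943 = 99.5 %.

99.5 %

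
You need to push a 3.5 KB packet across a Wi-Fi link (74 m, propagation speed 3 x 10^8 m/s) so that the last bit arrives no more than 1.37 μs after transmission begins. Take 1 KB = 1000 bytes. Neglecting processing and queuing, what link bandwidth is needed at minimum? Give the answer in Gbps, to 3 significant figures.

24.9 Gbps

L = 28000 bits.
Propagation delay = 74 / 300000000 = 0.246667 μs.
Transmission budget = 1.37 − 0.246667 = 1.12333 μs.
R ≥ L / t_tx = 28000 bits / 1.12333e-06 s = 24.9 Gbps.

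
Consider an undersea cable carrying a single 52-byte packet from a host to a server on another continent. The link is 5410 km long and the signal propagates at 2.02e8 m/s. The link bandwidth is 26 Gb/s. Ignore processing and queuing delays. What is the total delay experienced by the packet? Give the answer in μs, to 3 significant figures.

L = 52 × 8 = 416 bits.
Transmission delay = L/R = 416 / 26000000000 = 0.016 μs.
Propagation delay = d/s = 5410000 m / 202000000 m/s = 26782.2 μs.
Total = 26800 μs.

26800 μs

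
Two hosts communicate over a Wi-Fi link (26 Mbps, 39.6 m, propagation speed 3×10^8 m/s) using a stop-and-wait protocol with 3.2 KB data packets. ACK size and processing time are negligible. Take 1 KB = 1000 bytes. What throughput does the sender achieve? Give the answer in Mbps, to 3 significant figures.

t_tx = L/R = 25600/26000000 = 0.000984615 s.
t_prop = 39.6/300000000 = 1.32e-07 s; RTT = 2.64e-07 s.
Cycle = t_tx + RTT = 0.000984879 s.
Throughput = L / cycle = 25600 / 0.000984879 = 26.0 Mbps.

26.0 Mbps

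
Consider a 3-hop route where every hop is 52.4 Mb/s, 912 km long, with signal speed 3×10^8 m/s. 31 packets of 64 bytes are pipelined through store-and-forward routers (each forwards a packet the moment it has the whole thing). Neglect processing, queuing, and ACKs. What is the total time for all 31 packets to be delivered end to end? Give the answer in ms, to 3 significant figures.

9.44 ms

Per-hop transmission t_tx = L/R = 512/52400000 = 0.00977099 ms.
Per-hop propagation t_prop = 912000/300000000 = 3.04 ms.
Pipeline fill: first packet needs 3·t_tx to clear all hops; remaining 30 packets each add one t_tx.
Total = (3+31-1)·t_tx + 3·t_prop = 33·0.00977099 + 3·3.04 = 9.44 ms.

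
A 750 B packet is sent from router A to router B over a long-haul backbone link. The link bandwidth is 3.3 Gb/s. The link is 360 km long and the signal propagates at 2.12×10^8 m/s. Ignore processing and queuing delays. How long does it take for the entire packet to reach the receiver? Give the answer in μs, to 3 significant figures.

1700 μs

L = 750 × 8 = 6000 bits.
Transmission delay = L/R = 6000 / 3300000000 = 1.81818 μs.
Propagation delay = d/s = 360000 m / 212000000 m/s = 1698.11 μs.
Total = 1700 μs.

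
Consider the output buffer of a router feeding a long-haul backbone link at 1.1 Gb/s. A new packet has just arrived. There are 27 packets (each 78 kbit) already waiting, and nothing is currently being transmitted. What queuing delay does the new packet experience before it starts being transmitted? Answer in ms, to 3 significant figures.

Each queued packet: L/R = 78000/1100000000 = 0.0709091 ms.
27 queued → 1.91455 ms.
Queuing delay = 1.91 ms.

1.91 ms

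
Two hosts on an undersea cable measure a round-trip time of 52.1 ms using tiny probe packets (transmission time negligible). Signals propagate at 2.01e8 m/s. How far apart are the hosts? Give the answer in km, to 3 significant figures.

One-way propagation = RTT/2 = 26.05 ms.
d = s × t = 2.01e+08 × 0.02605 = 5240 km.

5240 km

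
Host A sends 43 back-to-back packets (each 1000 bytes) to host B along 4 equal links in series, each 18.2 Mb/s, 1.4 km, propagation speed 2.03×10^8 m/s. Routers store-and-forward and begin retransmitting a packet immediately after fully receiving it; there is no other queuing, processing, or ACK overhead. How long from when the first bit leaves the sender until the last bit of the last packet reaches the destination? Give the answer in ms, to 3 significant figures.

Per-hop transmission t_tx = L/R = 8000/18200000 = 0.43956 ms.
Per-hop propagation t_prop = 1400/2.03e+08 = 0.00689655 ms.
Pipeline fill: first packet needs 4·t_tx to clear all hops; remaining 42 packets each add one t_tx.
Total = (4+43-1)·t_tx + 4·t_prop = 46·0.43956 + 4·0.00689655 = 20.2 ms.

20.2 ms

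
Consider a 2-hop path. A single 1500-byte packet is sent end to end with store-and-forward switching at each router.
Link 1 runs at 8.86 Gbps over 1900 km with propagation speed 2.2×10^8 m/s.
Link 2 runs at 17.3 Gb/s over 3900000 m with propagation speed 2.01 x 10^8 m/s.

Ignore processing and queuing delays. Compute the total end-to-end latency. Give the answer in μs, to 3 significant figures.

28000 μs

L = 1500 × 8 = 12000 bits.
Transmission delays (L/R per hop): 1.3544, 0.693642 μs; sum = 2.04804 μs.
Propagation delays (d/s per hop): 8636.36, 19403 μs; sum = 28039.3 μs.
End-to-end = 28000 μs.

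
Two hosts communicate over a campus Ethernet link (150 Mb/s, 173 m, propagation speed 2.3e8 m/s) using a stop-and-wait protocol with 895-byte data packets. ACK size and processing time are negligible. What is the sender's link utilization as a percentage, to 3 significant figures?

96.9 %

t_tx = L/R = 7160/150000000 = 4.77333e-05 s.
t_prop = 173/2.3e+08 = 7.52174e-07 s; RTT = 1.50435e-06 s.
Cycle = t_tx + RTT = 4.92377e-05 s.
Utilization = t_tx / cycle = 4.77333e-05/4.92377e-05 = 96.9 %.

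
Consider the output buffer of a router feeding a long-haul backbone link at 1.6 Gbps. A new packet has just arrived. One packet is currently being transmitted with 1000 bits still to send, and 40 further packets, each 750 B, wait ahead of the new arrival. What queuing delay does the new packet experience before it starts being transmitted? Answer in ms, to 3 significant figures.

Each queued packet: L/R = 6000/1600000000 = 0.00375 ms.
40 queued → 0.15 ms.
Plus remaining 1000 bits of current packet: 0.000625 ms.
Queuing delay = 0.151 ms.

0.151 ms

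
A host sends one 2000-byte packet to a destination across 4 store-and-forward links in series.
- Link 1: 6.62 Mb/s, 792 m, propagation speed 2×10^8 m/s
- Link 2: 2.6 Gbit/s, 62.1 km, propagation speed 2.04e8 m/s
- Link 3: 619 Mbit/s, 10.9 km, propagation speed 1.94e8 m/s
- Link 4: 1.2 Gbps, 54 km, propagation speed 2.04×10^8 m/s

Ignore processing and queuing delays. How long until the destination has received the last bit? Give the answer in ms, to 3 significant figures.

3.09 ms

L = 2000 × 8 = 16000 bits.
Transmission delays (L/R per hop): 2.41692, 0.00615385, 0.0258481, 0.0133333 ms; sum = 2.46225 ms.
Propagation delays (d/s per hop): 0.00396, 0.304412, 0.0561856, 0.264706 ms; sum = 0.629263 ms.
End-to-end = 3.09 ms.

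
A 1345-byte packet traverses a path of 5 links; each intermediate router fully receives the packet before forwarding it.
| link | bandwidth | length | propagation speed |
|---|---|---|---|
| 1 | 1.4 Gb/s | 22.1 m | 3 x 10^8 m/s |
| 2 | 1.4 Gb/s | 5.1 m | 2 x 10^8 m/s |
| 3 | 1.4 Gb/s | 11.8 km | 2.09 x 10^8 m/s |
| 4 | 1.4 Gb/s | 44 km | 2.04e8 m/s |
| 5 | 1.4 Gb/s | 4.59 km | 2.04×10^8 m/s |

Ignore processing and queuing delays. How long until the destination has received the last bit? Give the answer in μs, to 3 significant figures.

333 μs

L = 1345 × 8 = 10760 bits.
Transmission delay per hop = L/R = 10760/1400000000 = 7.68571 μs; 5 hops → 38.4286 μs.
Propagation delays (d/s per hop): 0.0736667, 0.0255, 56.4593, 215.686, 22.5 μs; sum = 294.745 μs.
End-to-end = 333 μs.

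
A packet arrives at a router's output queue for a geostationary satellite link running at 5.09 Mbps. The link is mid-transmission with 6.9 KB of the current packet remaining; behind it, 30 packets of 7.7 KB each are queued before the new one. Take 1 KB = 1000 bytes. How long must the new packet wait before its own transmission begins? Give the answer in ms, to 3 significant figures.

Each queued packet: L/R = 61600/5090000 = 12.1022 ms.
30 queued → 363.065 ms.
Plus remaining 55200 bits of current packet: 10.8448 ms.
Queuing delay = 374 ms.

374 ms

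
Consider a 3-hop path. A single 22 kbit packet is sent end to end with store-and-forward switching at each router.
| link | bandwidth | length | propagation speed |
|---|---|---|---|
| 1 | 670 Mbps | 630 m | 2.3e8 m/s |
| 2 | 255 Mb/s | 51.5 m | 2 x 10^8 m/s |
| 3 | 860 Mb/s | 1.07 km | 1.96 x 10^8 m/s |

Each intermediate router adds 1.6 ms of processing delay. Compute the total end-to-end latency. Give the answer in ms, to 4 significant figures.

L = 22000 bits.
Transmission delays (L/R per hop): 0.0328358, 0.0862745, 0.0255814 ms; sum = 0.144692 ms.
Propagation delays (d/s per hop): 0.00273913, 0.0002575, 0.00545918 ms; sum = 0.00845581 ms.
Processing at 2 router(s): 2 × 1.6 ms = 3.2 ms.
End-to-end = 3.353 ms.

3.353 ms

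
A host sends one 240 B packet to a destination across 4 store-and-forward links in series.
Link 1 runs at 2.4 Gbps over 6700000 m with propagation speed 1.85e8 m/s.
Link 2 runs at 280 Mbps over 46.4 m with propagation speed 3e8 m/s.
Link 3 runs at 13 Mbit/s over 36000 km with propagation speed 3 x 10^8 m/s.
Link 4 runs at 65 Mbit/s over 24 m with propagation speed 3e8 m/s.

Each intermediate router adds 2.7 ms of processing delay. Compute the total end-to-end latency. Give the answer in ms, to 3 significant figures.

165 ms

L = 240 × 8 = 1920 bits.
Transmission delays (L/R per hop): 0.0008, 0.00685714, 0.147692, 0.0295385 ms; sum = 0.184888 ms.
Propagation delays (d/s per hop): 36.2162, 0.000154667, 120, 8e-05 ms; sum = 156.216 ms.
Processing at 3 router(s): 3 × 2.7 ms = 8.1 ms.
End-to-end = 165 ms.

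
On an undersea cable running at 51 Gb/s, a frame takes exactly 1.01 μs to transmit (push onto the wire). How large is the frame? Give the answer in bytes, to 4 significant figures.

L = R × t_tx = 51000000000 b/s × 1.01e-06 s = 51510 bits.
In bytes: 51510 / 8 = 6439 bytes.

6439 bytes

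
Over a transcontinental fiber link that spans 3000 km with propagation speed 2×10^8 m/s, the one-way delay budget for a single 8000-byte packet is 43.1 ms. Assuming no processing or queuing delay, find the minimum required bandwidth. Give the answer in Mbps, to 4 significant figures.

2.278 Mbps

L = 64000 bits.
Propagation delay = 3000000 / 200000000 = 15 ms.
Transmission budget = 43.1 − 15 = 28.1 ms.
R ≥ L / t_tx = 64000 bits / 0.0281 s = 2.278 Mbps.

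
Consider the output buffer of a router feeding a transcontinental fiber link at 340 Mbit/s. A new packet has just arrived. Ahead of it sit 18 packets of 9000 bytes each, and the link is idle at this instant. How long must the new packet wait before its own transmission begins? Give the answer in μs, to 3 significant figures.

3810 μs

Each queued packet: L/R = 72000/340000000 = 211.765 μs.
18 queued → 3811.76 μs.
Queuing delay = 3810 μs.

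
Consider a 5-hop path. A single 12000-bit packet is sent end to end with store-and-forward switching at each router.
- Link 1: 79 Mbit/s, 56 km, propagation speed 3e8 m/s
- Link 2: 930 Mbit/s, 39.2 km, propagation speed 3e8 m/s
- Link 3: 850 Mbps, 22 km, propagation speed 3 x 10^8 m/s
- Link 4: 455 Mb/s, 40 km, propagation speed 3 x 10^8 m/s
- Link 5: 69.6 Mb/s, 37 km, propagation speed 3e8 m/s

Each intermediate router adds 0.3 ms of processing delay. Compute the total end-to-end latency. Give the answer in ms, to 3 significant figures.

Transmission delays (L/R per hop): 0.151899, 0.0129032, 0.0141176, 0.0263736, 0.172414 ms; sum = 0.377707 ms.
Propagation delays (d/s per hop): 0.186667, 0.130667, 0.0733333, 0.133333, 0.123333 ms; sum = 0.647333 ms.
Processing at 4 router(s): 4 × 0.3 ms = 1.2 ms.
End-to-end = 2.23 ms.

2.23 ms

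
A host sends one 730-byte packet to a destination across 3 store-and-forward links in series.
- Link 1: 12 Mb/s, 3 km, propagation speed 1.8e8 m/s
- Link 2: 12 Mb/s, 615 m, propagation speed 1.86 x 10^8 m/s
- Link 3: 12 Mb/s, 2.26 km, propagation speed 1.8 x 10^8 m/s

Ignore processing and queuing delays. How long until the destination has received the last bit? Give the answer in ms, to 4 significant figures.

L = 730 × 8 = 5840 bits.
Transmission delay per hop = L/R = 5840/12000000 = 0.486667 ms; 3 hops → 1.46 ms.
Propagation delays (d/s per hop): 0.0166667, 0.00330645, 0.0125556 ms; sum = 0.0325287 ms.
End-to-end = 1.493 ms.

1.493 ms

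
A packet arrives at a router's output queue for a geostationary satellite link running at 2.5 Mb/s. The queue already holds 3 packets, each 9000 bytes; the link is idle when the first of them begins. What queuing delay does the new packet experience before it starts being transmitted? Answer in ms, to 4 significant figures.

Each queued packet: L/R = 72000/2500000 = 28.8 ms.
3 queued → 86.4 ms.
Queuing delay = 86.40 ms.

86.40 ms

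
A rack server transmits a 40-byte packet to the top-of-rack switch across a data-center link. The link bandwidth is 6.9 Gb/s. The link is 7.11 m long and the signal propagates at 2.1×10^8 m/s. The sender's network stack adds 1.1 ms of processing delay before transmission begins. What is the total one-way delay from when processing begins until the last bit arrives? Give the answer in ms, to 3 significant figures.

L = 40 × 8 = 320 bits.
Transmission delay = L/R = 320 / 6900000000 = 4.63768e-05 ms.
Propagation delay = d/s = 7.11 m / 210000000 m/s = 3.38571e-05 ms.
Plus processing delay 1.1 ms = 1.1 ms.
Total = 1.10 ms.

1.10 ms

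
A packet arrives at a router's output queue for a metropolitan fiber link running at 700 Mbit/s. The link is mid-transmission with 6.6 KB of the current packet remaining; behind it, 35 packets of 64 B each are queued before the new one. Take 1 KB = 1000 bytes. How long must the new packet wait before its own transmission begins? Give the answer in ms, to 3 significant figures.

0.101 ms

Each queued packet: L/R = 512/700000000 = 0.000731429 ms.
35 queued → 0.0256 ms.
Plus remaining 52800 bits of current packet: 0.0754286 ms.
Queuing delay = 0.101 ms.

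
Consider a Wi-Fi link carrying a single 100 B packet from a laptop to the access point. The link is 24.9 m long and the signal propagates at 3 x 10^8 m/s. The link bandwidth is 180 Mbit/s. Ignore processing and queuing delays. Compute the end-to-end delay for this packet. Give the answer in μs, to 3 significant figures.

L = 100 × 8 = 800 bits.
Transmission delay = L/R = 800 / 180000000 = 4.44444 μs.
Propagation delay = d/s = 24.9 m / 300000000 m/s = 0.083 μs.
Total = 4.53 μs.

4.53 μs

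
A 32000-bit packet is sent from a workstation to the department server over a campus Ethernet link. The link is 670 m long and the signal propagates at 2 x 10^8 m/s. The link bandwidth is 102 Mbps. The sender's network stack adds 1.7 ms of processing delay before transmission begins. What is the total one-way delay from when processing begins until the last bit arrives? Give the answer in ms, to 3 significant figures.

Transmission delay = L/R = 32000 / 102000000 = 0.313725 ms.
Propagation delay = d/s = 670 m / 200000000 m/s = 0.00335 ms.
Plus processing delay 1.7 ms = 1.7 ms.
Total = 2.02 ms.

2.02 ms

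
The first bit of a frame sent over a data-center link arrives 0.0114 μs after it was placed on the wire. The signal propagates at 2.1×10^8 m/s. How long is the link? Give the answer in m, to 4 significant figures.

d = s × t_prop = 210000000 × 1.14e-08 = 2.394 m.

2.394 m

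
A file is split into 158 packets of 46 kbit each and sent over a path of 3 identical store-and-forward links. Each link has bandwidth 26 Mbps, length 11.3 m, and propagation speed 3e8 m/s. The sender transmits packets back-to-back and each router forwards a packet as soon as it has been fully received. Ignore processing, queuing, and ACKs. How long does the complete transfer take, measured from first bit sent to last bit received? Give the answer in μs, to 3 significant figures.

Per-hop transmission t_tx = L/R = 46000/26000000 = 1769.23 μs.
Per-hop propagation t_prop = 11.3/300000000 = 0.0376667 μs.
Pipeline fill: first packet needs 3·t_tx to clear all hops; remaining 157 packets each add one t_tx.
Total = (3+158-1)·t_tx + 3·t_prop = 160·1769.23 + 3·0.0376667 = 283000 μs.

283000 μs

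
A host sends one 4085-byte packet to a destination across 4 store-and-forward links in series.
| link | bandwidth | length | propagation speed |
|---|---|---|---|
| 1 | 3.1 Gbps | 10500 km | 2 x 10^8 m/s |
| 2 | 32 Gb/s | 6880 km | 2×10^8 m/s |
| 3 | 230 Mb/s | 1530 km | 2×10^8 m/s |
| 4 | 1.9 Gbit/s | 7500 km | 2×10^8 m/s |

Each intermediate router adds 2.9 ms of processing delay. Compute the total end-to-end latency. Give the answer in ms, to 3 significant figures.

L = 4085 × 8 = 32680 bits.
Transmission delays (L/R per hop): 0.0105419, 0.00102125, 0.142087, 0.0172 ms; sum = 0.17085 ms.
Propagation delays (d/s per hop): 52.5, 34.4, 7.65, 37.5 ms; sum = 132.05 ms.
Processing at 3 router(s): 3 × 2.9 ms = 8.7 ms.
End-to-end = 141 ms.

141 ms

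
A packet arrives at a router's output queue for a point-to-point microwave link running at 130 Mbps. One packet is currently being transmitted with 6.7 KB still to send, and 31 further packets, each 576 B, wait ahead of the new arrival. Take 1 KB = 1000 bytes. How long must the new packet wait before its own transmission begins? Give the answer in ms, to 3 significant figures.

1.51 ms

Each queued packet: L/R = 4608/130000000 = 0.0354462 ms.
31 queued → 1.09883 ms.
Plus remaining 53600 bits of current packet: 0.412308 ms.
Queuing delay = 1.51 ms.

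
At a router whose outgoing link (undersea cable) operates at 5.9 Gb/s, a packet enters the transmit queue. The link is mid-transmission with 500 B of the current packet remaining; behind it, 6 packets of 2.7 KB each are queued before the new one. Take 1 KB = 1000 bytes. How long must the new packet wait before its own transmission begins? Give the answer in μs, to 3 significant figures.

Each queued packet: L/R = 21600/5900000000 = 3.66102 μs.
6 queued → 21.9661 μs.
Plus remaining 4000 bits of current packet: 0.677966 μs.
Queuing delay = 22.6 μs.

22.6 μs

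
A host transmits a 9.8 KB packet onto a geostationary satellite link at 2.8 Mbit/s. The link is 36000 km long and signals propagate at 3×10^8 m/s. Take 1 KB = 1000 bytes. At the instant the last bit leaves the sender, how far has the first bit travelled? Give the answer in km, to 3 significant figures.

t_tx = L/R = 78400/2800000 = 0.028 s.
Distance = s × t_tx = 300000000 × 0.028 = 8400 km.

8400 km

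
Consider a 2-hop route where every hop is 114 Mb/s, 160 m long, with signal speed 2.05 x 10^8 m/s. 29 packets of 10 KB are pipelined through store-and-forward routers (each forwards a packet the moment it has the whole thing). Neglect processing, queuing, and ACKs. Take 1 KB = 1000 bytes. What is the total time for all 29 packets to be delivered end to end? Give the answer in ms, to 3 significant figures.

Per-hop transmission t_tx = L/R = 80000/114000000 = 0.701754 ms.
Per-hop propagation t_prop = 160/2.05e+08 = 0.000780488 ms.
Pipeline fill: first packet needs 2·t_tx to clear all hops; remaining 28 packets each add one t_tx.
Total = (2+29-1)·t_tx + 2·t_prop = 30·0.701754 + 2·0.000780488 = 21.1 ms.

21.1 ms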